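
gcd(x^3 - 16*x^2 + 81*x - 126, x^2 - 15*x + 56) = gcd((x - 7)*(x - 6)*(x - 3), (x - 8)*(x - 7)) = x - 7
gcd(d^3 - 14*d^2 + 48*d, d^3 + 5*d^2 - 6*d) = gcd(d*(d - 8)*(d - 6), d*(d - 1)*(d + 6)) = d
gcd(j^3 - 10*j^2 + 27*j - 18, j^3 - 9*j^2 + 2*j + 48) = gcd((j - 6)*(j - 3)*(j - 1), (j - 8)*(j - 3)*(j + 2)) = j - 3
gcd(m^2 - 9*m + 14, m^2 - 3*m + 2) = m - 2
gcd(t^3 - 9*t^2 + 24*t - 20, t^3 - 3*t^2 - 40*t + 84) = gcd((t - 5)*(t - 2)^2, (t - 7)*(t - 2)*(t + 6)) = t - 2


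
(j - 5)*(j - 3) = j^2 - 8*j + 15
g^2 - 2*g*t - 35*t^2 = (g - 7*t)*(g + 5*t)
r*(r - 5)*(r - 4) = r^3 - 9*r^2 + 20*r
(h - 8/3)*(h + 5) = h^2 + 7*h/3 - 40/3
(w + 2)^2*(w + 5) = w^3 + 9*w^2 + 24*w + 20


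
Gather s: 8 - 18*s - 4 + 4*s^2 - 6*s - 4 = 4*s^2 - 24*s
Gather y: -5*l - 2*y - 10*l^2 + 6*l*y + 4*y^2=-10*l^2 - 5*l + 4*y^2 + y*(6*l - 2)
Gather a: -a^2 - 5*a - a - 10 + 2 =-a^2 - 6*a - 8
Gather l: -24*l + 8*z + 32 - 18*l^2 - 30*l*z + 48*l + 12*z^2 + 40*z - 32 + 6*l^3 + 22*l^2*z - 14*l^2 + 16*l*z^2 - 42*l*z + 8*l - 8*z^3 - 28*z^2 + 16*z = 6*l^3 + l^2*(22*z - 32) + l*(16*z^2 - 72*z + 32) - 8*z^3 - 16*z^2 + 64*z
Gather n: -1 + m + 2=m + 1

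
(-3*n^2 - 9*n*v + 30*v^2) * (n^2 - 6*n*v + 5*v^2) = -3*n^4 + 9*n^3*v + 69*n^2*v^2 - 225*n*v^3 + 150*v^4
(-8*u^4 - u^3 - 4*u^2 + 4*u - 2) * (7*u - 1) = -56*u^5 + u^4 - 27*u^3 + 32*u^2 - 18*u + 2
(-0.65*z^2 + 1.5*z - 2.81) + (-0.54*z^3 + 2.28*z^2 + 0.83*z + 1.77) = -0.54*z^3 + 1.63*z^2 + 2.33*z - 1.04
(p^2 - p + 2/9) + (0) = p^2 - p + 2/9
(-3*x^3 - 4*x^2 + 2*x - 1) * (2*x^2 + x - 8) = -6*x^5 - 11*x^4 + 24*x^3 + 32*x^2 - 17*x + 8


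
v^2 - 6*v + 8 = (v - 4)*(v - 2)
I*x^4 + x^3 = x^3*(I*x + 1)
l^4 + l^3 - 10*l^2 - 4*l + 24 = (l - 2)^2*(l + 2)*(l + 3)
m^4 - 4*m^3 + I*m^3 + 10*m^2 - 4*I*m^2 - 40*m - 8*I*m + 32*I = (m - 4)*(m - 2*I)*(m - I)*(m + 4*I)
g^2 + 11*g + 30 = (g + 5)*(g + 6)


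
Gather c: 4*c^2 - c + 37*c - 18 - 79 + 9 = 4*c^2 + 36*c - 88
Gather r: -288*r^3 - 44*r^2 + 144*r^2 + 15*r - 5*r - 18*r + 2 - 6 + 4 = -288*r^3 + 100*r^2 - 8*r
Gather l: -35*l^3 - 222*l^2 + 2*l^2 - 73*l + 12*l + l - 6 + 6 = -35*l^3 - 220*l^2 - 60*l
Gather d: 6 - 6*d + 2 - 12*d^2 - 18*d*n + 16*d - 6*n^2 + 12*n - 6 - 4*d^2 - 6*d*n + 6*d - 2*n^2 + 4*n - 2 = -16*d^2 + d*(16 - 24*n) - 8*n^2 + 16*n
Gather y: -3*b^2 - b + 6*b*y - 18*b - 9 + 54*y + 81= -3*b^2 - 19*b + y*(6*b + 54) + 72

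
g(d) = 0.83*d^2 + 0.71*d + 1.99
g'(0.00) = 0.71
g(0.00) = 1.99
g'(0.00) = 0.71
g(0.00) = 1.99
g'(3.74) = 6.92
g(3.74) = 16.26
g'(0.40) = 1.37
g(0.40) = 2.41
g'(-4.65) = -7.01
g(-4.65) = 16.64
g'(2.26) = 4.46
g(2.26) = 7.83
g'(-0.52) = -0.15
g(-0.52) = 1.85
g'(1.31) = 2.88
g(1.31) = 4.34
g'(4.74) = 8.58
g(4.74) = 24.00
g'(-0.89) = -0.77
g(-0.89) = 2.02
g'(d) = 1.66*d + 0.71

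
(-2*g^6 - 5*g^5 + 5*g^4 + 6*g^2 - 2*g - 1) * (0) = 0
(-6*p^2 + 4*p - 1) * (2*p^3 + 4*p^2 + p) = -12*p^5 - 16*p^4 + 8*p^3 - p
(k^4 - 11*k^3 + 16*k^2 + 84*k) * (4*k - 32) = 4*k^5 - 76*k^4 + 416*k^3 - 176*k^2 - 2688*k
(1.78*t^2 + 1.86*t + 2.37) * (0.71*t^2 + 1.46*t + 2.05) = 1.2638*t^4 + 3.9194*t^3 + 8.0473*t^2 + 7.2732*t + 4.8585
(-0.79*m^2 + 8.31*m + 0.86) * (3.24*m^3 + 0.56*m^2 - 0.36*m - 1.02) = -2.5596*m^5 + 26.482*m^4 + 7.7244*m^3 - 1.7042*m^2 - 8.7858*m - 0.8772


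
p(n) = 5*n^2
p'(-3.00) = -30.00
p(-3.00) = 45.00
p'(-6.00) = -60.00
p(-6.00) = 180.00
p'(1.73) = 17.30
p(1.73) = 14.96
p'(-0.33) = -3.30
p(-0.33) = 0.54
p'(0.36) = 3.60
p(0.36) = 0.65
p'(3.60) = 36.00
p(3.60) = 64.80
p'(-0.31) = -3.10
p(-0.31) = 0.48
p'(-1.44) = -14.40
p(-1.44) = 10.37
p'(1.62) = 16.20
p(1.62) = 13.12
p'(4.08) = 40.80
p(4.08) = 83.23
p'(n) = 10*n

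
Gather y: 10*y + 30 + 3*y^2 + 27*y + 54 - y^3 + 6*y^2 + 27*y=-y^3 + 9*y^2 + 64*y + 84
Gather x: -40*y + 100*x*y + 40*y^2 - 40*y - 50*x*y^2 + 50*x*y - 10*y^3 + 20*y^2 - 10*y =x*(-50*y^2 + 150*y) - 10*y^3 + 60*y^2 - 90*y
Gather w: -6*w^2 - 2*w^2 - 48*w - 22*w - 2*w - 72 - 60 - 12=-8*w^2 - 72*w - 144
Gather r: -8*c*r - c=-8*c*r - c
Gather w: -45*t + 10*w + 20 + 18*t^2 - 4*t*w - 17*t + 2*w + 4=18*t^2 - 62*t + w*(12 - 4*t) + 24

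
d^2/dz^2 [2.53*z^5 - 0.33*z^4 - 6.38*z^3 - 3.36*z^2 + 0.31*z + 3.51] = 50.6*z^3 - 3.96*z^2 - 38.28*z - 6.72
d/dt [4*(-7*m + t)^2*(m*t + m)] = 4*m*(7*m - t)*(7*m - 3*t - 2)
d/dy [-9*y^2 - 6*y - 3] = -18*y - 6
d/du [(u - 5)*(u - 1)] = 2*u - 6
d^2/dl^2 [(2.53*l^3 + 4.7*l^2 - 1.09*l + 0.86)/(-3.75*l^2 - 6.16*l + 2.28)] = (12.5285140000001*l^3 - 100.472436*l^2 - 142.190712*l - 98.219728)/(52.734375*l^6 + 259.875*l^5 + 330.7005*l^4 - 82.263104*l^3 - 201.065904*l^2 + 96.066432*l - 11.852352)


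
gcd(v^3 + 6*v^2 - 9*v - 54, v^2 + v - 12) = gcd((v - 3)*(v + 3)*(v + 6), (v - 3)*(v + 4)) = v - 3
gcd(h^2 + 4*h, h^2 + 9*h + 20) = h + 4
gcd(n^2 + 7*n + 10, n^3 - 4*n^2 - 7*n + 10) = n + 2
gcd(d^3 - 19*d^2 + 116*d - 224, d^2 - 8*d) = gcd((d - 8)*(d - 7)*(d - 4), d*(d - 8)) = d - 8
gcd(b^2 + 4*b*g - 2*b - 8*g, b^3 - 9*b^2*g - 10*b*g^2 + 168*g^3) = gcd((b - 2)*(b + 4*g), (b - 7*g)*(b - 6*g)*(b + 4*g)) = b + 4*g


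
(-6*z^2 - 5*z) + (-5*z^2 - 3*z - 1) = -11*z^2 - 8*z - 1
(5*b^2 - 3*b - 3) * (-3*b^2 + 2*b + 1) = -15*b^4 + 19*b^3 + 8*b^2 - 9*b - 3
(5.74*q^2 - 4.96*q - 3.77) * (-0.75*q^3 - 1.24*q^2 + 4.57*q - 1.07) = -4.305*q^5 - 3.3976*q^4 + 35.2097*q^3 - 24.1342*q^2 - 11.9217*q + 4.0339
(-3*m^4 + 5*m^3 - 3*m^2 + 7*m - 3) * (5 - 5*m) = 15*m^5 - 40*m^4 + 40*m^3 - 50*m^2 + 50*m - 15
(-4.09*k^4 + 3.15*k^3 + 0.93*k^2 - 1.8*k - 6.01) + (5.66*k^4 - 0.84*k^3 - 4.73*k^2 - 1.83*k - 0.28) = 1.57*k^4 + 2.31*k^3 - 3.8*k^2 - 3.63*k - 6.29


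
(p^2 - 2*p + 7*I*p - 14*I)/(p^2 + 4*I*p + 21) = (p - 2)/(p - 3*I)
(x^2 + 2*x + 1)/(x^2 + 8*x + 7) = (x + 1)/(x + 7)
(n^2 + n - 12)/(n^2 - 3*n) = (n + 4)/n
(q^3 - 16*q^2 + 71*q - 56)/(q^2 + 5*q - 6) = (q^2 - 15*q + 56)/(q + 6)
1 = 1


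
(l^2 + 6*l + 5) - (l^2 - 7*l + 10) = 13*l - 5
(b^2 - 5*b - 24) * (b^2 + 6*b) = b^4 + b^3 - 54*b^2 - 144*b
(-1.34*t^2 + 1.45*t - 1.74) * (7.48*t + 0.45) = -10.0232*t^3 + 10.243*t^2 - 12.3627*t - 0.783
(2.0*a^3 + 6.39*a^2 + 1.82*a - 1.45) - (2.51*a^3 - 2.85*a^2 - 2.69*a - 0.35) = -0.51*a^3 + 9.24*a^2 + 4.51*a - 1.1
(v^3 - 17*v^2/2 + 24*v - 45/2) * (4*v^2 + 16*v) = 4*v^5 - 18*v^4 - 40*v^3 + 294*v^2 - 360*v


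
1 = 1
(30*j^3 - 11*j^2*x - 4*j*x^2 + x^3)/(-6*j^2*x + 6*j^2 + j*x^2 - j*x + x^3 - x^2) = (-5*j + x)/(x - 1)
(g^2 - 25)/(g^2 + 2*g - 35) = (g + 5)/(g + 7)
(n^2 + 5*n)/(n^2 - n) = (n + 5)/(n - 1)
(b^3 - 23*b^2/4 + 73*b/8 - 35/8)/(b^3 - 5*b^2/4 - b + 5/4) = (b - 7/2)/(b + 1)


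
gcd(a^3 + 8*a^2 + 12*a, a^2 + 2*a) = a^2 + 2*a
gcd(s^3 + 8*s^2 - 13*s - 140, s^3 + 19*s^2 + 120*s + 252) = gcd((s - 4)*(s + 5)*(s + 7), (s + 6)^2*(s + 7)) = s + 7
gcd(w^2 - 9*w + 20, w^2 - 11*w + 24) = 1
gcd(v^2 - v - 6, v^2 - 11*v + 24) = v - 3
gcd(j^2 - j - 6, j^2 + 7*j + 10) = j + 2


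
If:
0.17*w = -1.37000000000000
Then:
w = -8.06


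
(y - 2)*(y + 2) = y^2 - 4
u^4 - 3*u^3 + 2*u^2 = u^2*(u - 2)*(u - 1)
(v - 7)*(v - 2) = v^2 - 9*v + 14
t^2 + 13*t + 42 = (t + 6)*(t + 7)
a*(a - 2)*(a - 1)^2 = a^4 - 4*a^3 + 5*a^2 - 2*a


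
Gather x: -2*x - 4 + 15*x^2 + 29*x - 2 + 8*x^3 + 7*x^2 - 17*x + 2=8*x^3 + 22*x^2 + 10*x - 4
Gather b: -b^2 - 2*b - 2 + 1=-b^2 - 2*b - 1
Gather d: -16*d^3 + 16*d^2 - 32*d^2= -16*d^3 - 16*d^2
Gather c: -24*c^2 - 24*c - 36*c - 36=-24*c^2 - 60*c - 36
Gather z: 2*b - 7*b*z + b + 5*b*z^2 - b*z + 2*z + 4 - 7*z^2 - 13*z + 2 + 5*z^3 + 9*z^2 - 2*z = 3*b + 5*z^3 + z^2*(5*b + 2) + z*(-8*b - 13) + 6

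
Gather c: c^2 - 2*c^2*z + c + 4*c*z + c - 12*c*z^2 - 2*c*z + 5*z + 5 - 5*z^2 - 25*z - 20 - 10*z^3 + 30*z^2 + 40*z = c^2*(1 - 2*z) + c*(-12*z^2 + 2*z + 2) - 10*z^3 + 25*z^2 + 20*z - 15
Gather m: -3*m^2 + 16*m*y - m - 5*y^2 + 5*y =-3*m^2 + m*(16*y - 1) - 5*y^2 + 5*y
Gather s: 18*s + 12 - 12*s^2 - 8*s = -12*s^2 + 10*s + 12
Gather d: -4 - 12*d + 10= 6 - 12*d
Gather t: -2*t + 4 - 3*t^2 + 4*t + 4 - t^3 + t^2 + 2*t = -t^3 - 2*t^2 + 4*t + 8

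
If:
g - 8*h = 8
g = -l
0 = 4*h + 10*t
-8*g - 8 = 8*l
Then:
No Solution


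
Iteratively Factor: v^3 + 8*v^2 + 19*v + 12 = (v + 1)*(v^2 + 7*v + 12) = (v + 1)*(v + 4)*(v + 3)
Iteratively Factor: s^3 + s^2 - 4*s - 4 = (s - 2)*(s^2 + 3*s + 2) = (s - 2)*(s + 1)*(s + 2)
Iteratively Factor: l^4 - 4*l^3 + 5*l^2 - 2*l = (l - 1)*(l^3 - 3*l^2 + 2*l) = l*(l - 1)*(l^2 - 3*l + 2) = l*(l - 1)^2*(l - 2)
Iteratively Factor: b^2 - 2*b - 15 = (b - 5)*(b + 3)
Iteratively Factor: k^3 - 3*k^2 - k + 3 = (k - 3)*(k^2 - 1) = (k - 3)*(k - 1)*(k + 1)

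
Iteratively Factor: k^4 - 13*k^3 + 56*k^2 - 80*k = (k - 4)*(k^3 - 9*k^2 + 20*k) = (k - 5)*(k - 4)*(k^2 - 4*k) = (k - 5)*(k - 4)^2*(k)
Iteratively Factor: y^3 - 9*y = (y)*(y^2 - 9) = y*(y + 3)*(y - 3)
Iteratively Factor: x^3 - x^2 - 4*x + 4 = (x - 1)*(x^2 - 4) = (x - 1)*(x + 2)*(x - 2)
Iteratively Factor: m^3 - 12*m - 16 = (m + 2)*(m^2 - 2*m - 8) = (m - 4)*(m + 2)*(m + 2)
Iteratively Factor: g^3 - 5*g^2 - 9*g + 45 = (g - 5)*(g^2 - 9) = (g - 5)*(g + 3)*(g - 3)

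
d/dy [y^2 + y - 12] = 2*y + 1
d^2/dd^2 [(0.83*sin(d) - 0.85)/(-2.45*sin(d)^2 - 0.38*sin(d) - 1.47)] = (4.982075*sin(d)^5 - 21.18123*sin(d)^4 - 30.27367*sin(d)^3 + 42.271472*sin(d)^2 + 24.951927*sin(d) - 4.949794)/(2.45*sin(d)^2 + 0.38*sin(d) + 1.47)^3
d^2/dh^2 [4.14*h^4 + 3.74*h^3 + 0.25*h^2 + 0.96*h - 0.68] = 49.68*h^2 + 22.44*h + 0.5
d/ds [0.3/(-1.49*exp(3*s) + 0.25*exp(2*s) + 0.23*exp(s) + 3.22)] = (1.341*exp(2*s) - 0.15*exp(s) - 0.069)*exp(s)/(-1.49*exp(3*s) + 0.25*exp(2*s) + 0.23*exp(s) + 3.22)^2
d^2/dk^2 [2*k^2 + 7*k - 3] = 4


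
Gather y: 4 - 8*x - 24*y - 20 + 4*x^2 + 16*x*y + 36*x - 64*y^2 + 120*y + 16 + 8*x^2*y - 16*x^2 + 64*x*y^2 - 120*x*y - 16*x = -12*x^2 + 12*x + y^2*(64*x - 64) + y*(8*x^2 - 104*x + 96)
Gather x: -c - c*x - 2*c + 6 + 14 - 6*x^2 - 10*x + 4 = -3*c - 6*x^2 + x*(-c - 10) + 24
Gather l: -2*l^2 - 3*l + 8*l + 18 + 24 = -2*l^2 + 5*l + 42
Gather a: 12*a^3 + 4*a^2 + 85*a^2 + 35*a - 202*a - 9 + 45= 12*a^3 + 89*a^2 - 167*a + 36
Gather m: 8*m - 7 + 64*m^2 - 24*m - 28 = 64*m^2 - 16*m - 35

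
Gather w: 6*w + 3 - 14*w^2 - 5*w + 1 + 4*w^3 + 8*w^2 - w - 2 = 4*w^3 - 6*w^2 + 2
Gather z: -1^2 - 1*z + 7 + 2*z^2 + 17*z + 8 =2*z^2 + 16*z + 14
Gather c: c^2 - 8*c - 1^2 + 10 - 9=c^2 - 8*c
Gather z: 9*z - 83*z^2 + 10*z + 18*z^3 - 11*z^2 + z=18*z^3 - 94*z^2 + 20*z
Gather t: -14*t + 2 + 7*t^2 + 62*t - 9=7*t^2 + 48*t - 7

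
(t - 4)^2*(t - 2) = t^3 - 10*t^2 + 32*t - 32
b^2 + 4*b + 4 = (b + 2)^2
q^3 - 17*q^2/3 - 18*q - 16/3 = (q - 8)*(q + 1/3)*(q + 2)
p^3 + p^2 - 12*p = p*(p - 3)*(p + 4)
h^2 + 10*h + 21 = (h + 3)*(h + 7)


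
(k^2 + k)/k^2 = (k + 1)/k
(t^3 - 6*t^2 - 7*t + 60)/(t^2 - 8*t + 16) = (t^2 - 2*t - 15)/(t - 4)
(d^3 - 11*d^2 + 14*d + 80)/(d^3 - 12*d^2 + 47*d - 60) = (d^2 - 6*d - 16)/(d^2 - 7*d + 12)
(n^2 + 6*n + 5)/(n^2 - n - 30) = (n + 1)/(n - 6)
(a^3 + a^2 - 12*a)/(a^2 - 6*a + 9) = a*(a + 4)/(a - 3)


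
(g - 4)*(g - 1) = g^2 - 5*g + 4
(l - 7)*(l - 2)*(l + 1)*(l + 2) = l^4 - 6*l^3 - 11*l^2 + 24*l + 28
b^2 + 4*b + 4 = (b + 2)^2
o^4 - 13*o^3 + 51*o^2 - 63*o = o*(o - 7)*(o - 3)^2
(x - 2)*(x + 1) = x^2 - x - 2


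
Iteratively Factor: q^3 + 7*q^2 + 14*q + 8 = (q + 4)*(q^2 + 3*q + 2) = (q + 2)*(q + 4)*(q + 1)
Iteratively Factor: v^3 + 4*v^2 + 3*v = (v)*(v^2 + 4*v + 3) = v*(v + 3)*(v + 1)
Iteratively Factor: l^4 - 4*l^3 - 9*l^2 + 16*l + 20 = (l + 2)*(l^3 - 6*l^2 + 3*l + 10) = (l - 5)*(l + 2)*(l^2 - l - 2) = (l - 5)*(l + 1)*(l + 2)*(l - 2)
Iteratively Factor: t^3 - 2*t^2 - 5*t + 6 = (t + 2)*(t^2 - 4*t + 3) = (t - 3)*(t + 2)*(t - 1)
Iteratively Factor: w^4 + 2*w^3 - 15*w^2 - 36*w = (w + 3)*(w^3 - w^2 - 12*w) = (w - 4)*(w + 3)*(w^2 + 3*w) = (w - 4)*(w + 3)^2*(w)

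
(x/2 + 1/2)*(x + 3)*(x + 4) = x^3/2 + 4*x^2 + 19*x/2 + 6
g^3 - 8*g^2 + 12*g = g*(g - 6)*(g - 2)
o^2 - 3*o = o*(o - 3)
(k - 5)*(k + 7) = k^2 + 2*k - 35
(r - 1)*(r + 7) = r^2 + 6*r - 7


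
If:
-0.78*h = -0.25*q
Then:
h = 0.320512820512821*q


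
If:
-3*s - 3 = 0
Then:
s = -1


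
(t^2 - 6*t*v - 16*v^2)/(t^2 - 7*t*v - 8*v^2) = (t + 2*v)/(t + v)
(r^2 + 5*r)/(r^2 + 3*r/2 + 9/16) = 16*r*(r + 5)/(16*r^2 + 24*r + 9)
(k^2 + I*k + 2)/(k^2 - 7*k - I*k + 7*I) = (k + 2*I)/(k - 7)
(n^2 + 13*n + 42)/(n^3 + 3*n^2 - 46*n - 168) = (n + 7)/(n^2 - 3*n - 28)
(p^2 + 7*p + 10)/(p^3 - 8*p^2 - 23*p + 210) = (p + 2)/(p^2 - 13*p + 42)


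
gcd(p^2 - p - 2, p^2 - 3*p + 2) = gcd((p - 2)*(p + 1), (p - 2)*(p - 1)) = p - 2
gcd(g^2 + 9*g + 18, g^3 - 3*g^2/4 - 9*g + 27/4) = g + 3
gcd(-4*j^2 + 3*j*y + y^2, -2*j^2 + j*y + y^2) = -j + y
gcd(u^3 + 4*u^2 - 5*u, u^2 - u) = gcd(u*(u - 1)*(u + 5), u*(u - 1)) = u^2 - u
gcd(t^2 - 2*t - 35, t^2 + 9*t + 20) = t + 5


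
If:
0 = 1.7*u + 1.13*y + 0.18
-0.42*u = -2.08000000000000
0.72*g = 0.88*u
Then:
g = 6.05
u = 4.95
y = -7.61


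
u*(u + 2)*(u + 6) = u^3 + 8*u^2 + 12*u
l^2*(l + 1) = l^3 + l^2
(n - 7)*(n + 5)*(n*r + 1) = n^3*r - 2*n^2*r + n^2 - 35*n*r - 2*n - 35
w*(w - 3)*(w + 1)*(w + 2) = w^4 - 7*w^2 - 6*w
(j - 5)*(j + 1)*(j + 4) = j^3 - 21*j - 20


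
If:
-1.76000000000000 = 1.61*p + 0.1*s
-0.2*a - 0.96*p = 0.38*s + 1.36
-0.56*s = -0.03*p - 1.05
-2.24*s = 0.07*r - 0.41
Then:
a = -4.45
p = -1.21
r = -52.08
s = 1.81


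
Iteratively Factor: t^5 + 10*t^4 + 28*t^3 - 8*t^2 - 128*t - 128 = (t + 2)*(t^4 + 8*t^3 + 12*t^2 - 32*t - 64) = (t + 2)^2*(t^3 + 6*t^2 - 32) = (t + 2)^2*(t + 4)*(t^2 + 2*t - 8) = (t + 2)^2*(t + 4)^2*(t - 2)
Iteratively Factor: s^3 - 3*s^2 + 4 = (s - 2)*(s^2 - s - 2) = (s - 2)*(s + 1)*(s - 2)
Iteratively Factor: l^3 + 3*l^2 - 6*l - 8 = (l + 4)*(l^2 - l - 2) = (l - 2)*(l + 4)*(l + 1)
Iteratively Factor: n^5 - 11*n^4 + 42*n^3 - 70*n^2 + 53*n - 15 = (n - 1)*(n^4 - 10*n^3 + 32*n^2 - 38*n + 15) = (n - 1)^2*(n^3 - 9*n^2 + 23*n - 15) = (n - 3)*(n - 1)^2*(n^2 - 6*n + 5) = (n - 5)*(n - 3)*(n - 1)^2*(n - 1)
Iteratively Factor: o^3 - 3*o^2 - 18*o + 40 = (o + 4)*(o^2 - 7*o + 10) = (o - 5)*(o + 4)*(o - 2)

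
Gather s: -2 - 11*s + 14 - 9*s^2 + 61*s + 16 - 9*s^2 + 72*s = -18*s^2 + 122*s + 28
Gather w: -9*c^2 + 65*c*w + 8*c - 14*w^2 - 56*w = -9*c^2 + 8*c - 14*w^2 + w*(65*c - 56)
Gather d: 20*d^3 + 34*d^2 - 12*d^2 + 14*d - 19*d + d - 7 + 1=20*d^3 + 22*d^2 - 4*d - 6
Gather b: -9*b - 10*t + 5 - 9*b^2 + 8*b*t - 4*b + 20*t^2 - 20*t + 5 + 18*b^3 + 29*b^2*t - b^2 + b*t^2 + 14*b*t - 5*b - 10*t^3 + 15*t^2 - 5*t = 18*b^3 + b^2*(29*t - 10) + b*(t^2 + 22*t - 18) - 10*t^3 + 35*t^2 - 35*t + 10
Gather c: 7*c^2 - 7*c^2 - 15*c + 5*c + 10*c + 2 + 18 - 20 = 0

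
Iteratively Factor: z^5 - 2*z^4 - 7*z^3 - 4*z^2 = (z + 1)*(z^4 - 3*z^3 - 4*z^2) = (z + 1)^2*(z^3 - 4*z^2) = (z - 4)*(z + 1)^2*(z^2) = z*(z - 4)*(z + 1)^2*(z)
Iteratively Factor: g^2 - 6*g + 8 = (g - 2)*(g - 4)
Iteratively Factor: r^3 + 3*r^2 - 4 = (r + 2)*(r^2 + r - 2) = (r + 2)^2*(r - 1)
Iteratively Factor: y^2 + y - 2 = (y - 1)*(y + 2)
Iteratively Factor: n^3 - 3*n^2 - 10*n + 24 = (n + 3)*(n^2 - 6*n + 8) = (n - 4)*(n + 3)*(n - 2)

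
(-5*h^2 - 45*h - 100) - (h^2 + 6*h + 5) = -6*h^2 - 51*h - 105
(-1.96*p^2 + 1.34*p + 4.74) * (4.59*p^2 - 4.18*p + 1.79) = -8.9964*p^4 + 14.3434*p^3 + 12.647*p^2 - 17.4146*p + 8.4846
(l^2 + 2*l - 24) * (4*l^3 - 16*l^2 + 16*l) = 4*l^5 - 8*l^4 - 112*l^3 + 416*l^2 - 384*l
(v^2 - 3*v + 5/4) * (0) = 0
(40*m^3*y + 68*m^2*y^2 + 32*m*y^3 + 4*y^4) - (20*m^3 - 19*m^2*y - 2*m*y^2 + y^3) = 40*m^3*y - 20*m^3 + 68*m^2*y^2 + 19*m^2*y + 32*m*y^3 + 2*m*y^2 + 4*y^4 - y^3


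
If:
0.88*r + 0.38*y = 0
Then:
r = -0.431818181818182*y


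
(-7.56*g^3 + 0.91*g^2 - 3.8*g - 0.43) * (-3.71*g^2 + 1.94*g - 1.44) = 28.0476*g^5 - 18.0425*g^4 + 26.7498*g^3 - 7.0871*g^2 + 4.6378*g + 0.6192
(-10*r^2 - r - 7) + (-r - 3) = -10*r^2 - 2*r - 10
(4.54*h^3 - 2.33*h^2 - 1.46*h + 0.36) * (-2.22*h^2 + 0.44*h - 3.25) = -10.0788*h^5 + 7.1702*h^4 - 12.539*h^3 + 6.1309*h^2 + 4.9034*h - 1.17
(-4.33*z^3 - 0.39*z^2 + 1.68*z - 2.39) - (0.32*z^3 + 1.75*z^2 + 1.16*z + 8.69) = -4.65*z^3 - 2.14*z^2 + 0.52*z - 11.08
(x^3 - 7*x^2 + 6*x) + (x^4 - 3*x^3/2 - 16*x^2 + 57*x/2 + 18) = x^4 - x^3/2 - 23*x^2 + 69*x/2 + 18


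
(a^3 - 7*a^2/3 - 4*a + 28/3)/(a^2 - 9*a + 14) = (3*a^2 - a - 14)/(3*(a - 7))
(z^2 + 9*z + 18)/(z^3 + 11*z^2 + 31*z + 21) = (z + 6)/(z^2 + 8*z + 7)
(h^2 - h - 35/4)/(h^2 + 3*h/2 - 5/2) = (h - 7/2)/(h - 1)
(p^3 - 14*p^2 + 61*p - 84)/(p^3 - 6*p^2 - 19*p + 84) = (p - 4)/(p + 4)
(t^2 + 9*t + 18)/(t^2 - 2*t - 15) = (t + 6)/(t - 5)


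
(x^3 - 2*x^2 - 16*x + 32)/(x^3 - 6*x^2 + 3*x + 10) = (x^2 - 16)/(x^2 - 4*x - 5)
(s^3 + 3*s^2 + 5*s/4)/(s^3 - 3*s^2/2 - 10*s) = (s + 1/2)/(s - 4)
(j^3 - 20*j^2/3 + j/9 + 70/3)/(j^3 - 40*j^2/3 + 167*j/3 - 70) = (j + 5/3)/(j - 5)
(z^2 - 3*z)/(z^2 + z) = (z - 3)/(z + 1)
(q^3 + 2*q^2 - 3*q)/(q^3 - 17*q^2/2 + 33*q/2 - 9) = 2*q*(q + 3)/(2*q^2 - 15*q + 18)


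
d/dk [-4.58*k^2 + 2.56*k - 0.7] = 2.56 - 9.16*k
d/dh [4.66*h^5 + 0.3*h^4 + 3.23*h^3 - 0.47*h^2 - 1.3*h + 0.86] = 23.3*h^4 + 1.2*h^3 + 9.69*h^2 - 0.94*h - 1.3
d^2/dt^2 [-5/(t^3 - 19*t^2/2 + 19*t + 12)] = 20*((6*t - 19)*(2*t^3 - 19*t^2 + 38*t + 24) - 4*(3*t^2 - 19*t + 19)^2)/(2*t^3 - 19*t^2 + 38*t + 24)^3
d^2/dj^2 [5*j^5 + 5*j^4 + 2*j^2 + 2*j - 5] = 100*j^3 + 60*j^2 + 4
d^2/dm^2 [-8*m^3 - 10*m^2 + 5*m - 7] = -48*m - 20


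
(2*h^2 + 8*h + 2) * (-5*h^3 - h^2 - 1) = -10*h^5 - 42*h^4 - 18*h^3 - 4*h^2 - 8*h - 2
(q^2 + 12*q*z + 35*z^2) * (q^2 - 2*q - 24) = q^4 + 12*q^3*z - 2*q^3 + 35*q^2*z^2 - 24*q^2*z - 24*q^2 - 70*q*z^2 - 288*q*z - 840*z^2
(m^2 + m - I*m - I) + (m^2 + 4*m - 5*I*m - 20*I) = 2*m^2 + 5*m - 6*I*m - 21*I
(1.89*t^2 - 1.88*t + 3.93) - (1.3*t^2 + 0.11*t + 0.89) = 0.59*t^2 - 1.99*t + 3.04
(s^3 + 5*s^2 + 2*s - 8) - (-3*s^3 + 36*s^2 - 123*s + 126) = 4*s^3 - 31*s^2 + 125*s - 134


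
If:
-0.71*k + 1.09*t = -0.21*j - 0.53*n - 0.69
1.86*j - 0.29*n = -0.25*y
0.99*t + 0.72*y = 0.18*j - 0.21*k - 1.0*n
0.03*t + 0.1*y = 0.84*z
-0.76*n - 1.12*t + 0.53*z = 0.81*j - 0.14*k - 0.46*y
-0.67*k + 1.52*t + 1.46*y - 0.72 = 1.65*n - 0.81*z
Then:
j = -0.07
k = 1.32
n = -0.67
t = 0.57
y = -0.25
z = -0.01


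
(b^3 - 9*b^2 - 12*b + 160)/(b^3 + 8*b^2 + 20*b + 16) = (b^2 - 13*b + 40)/(b^2 + 4*b + 4)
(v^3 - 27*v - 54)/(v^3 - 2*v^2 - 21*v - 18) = (v + 3)/(v + 1)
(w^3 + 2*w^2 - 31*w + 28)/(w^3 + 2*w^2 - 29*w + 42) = (w^2 - 5*w + 4)/(w^2 - 5*w + 6)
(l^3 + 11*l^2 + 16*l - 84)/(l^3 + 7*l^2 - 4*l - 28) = (l + 6)/(l + 2)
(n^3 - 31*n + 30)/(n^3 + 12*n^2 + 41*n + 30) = (n^2 - 6*n + 5)/(n^2 + 6*n + 5)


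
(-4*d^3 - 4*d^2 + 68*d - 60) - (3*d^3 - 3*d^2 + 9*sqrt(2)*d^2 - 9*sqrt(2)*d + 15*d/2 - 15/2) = -7*d^3 - 9*sqrt(2)*d^2 - d^2 + 9*sqrt(2)*d + 121*d/2 - 105/2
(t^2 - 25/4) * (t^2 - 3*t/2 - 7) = t^4 - 3*t^3/2 - 53*t^2/4 + 75*t/8 + 175/4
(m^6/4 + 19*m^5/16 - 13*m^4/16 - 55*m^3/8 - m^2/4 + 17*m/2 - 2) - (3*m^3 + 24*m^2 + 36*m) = m^6/4 + 19*m^5/16 - 13*m^4/16 - 79*m^3/8 - 97*m^2/4 - 55*m/2 - 2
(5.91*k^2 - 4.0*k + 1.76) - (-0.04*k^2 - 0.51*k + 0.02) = 5.95*k^2 - 3.49*k + 1.74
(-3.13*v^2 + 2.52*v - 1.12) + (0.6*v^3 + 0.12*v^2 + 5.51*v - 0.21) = 0.6*v^3 - 3.01*v^2 + 8.03*v - 1.33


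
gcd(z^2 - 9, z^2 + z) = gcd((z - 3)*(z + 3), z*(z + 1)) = 1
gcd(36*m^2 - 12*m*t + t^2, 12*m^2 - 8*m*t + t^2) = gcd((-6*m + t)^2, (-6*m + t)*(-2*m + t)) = -6*m + t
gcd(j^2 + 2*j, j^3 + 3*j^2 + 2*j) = j^2 + 2*j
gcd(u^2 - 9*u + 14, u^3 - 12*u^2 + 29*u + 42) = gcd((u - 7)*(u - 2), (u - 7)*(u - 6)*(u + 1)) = u - 7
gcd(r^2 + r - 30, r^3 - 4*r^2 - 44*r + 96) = r + 6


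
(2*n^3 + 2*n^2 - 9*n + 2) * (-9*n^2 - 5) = -18*n^5 - 18*n^4 + 71*n^3 - 28*n^2 + 45*n - 10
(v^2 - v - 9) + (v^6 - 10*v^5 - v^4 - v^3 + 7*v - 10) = v^6 - 10*v^5 - v^4 - v^3 + v^2 + 6*v - 19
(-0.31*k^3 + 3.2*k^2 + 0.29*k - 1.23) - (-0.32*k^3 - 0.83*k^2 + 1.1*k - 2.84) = 0.01*k^3 + 4.03*k^2 - 0.81*k + 1.61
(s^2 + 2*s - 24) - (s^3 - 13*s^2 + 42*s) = -s^3 + 14*s^2 - 40*s - 24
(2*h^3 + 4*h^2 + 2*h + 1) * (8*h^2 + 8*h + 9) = 16*h^5 + 48*h^4 + 66*h^3 + 60*h^2 + 26*h + 9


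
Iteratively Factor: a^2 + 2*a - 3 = (a + 3)*(a - 1)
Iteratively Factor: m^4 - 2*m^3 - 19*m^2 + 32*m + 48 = (m - 4)*(m^3 + 2*m^2 - 11*m - 12) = (m - 4)*(m + 4)*(m^2 - 2*m - 3) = (m - 4)*(m - 3)*(m + 4)*(m + 1)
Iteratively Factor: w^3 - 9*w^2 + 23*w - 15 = (w - 1)*(w^2 - 8*w + 15) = (w - 3)*(w - 1)*(w - 5)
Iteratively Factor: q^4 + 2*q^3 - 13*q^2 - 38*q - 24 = (q + 3)*(q^3 - q^2 - 10*q - 8) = (q + 2)*(q + 3)*(q^2 - 3*q - 4) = (q - 4)*(q + 2)*(q + 3)*(q + 1)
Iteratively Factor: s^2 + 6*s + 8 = (s + 2)*(s + 4)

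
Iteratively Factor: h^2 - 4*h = (h)*(h - 4)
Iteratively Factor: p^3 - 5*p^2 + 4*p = (p - 1)*(p^2 - 4*p) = p*(p - 1)*(p - 4)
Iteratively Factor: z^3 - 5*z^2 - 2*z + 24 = (z - 3)*(z^2 - 2*z - 8) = (z - 4)*(z - 3)*(z + 2)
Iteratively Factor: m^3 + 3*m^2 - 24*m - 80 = (m + 4)*(m^2 - m - 20) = (m + 4)^2*(m - 5)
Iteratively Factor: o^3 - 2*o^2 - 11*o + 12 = (o + 3)*(o^2 - 5*o + 4) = (o - 1)*(o + 3)*(o - 4)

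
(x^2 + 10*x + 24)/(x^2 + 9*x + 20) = (x + 6)/(x + 5)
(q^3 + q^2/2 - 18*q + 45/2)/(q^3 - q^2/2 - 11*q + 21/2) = (2*q^2 + 7*q - 15)/(2*q^2 + 5*q - 7)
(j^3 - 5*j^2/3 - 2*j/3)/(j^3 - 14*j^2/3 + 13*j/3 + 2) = j/(j - 3)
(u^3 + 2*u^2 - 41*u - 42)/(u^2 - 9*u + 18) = (u^2 + 8*u + 7)/(u - 3)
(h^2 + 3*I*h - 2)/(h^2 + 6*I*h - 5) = (h + 2*I)/(h + 5*I)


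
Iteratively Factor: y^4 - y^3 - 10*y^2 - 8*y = (y + 2)*(y^3 - 3*y^2 - 4*y) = (y + 1)*(y + 2)*(y^2 - 4*y) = y*(y + 1)*(y + 2)*(y - 4)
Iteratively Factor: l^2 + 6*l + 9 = (l + 3)*(l + 3)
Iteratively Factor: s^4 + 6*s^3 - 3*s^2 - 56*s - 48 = (s + 4)*(s^3 + 2*s^2 - 11*s - 12) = (s + 4)^2*(s^2 - 2*s - 3) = (s + 1)*(s + 4)^2*(s - 3)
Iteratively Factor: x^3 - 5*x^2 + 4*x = (x)*(x^2 - 5*x + 4) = x*(x - 1)*(x - 4)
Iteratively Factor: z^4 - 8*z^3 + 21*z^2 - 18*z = (z)*(z^3 - 8*z^2 + 21*z - 18) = z*(z - 2)*(z^2 - 6*z + 9) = z*(z - 3)*(z - 2)*(z - 3)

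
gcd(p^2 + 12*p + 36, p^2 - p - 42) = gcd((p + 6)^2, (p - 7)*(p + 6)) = p + 6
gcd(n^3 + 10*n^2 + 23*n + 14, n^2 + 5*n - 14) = n + 7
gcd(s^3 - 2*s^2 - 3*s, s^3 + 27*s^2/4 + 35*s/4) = s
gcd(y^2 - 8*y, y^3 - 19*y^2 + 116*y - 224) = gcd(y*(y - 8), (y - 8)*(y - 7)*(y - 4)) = y - 8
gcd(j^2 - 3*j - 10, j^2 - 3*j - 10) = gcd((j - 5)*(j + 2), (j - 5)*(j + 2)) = j^2 - 3*j - 10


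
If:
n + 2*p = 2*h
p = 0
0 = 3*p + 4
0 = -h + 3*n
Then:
No Solution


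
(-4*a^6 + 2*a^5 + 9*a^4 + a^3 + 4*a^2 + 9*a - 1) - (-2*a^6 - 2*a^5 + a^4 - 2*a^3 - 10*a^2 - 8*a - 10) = -2*a^6 + 4*a^5 + 8*a^4 + 3*a^3 + 14*a^2 + 17*a + 9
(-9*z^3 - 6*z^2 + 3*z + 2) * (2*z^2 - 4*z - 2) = -18*z^5 + 24*z^4 + 48*z^3 + 4*z^2 - 14*z - 4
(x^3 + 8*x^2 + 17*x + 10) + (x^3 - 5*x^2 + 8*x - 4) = 2*x^3 + 3*x^2 + 25*x + 6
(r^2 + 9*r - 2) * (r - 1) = r^3 + 8*r^2 - 11*r + 2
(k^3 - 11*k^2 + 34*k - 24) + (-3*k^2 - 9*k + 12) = k^3 - 14*k^2 + 25*k - 12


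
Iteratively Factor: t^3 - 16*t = (t - 4)*(t^2 + 4*t) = t*(t - 4)*(t + 4)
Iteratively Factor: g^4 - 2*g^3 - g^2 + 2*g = (g + 1)*(g^3 - 3*g^2 + 2*g) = (g - 2)*(g + 1)*(g^2 - g) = (g - 2)*(g - 1)*(g + 1)*(g)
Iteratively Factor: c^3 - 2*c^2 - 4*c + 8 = (c + 2)*(c^2 - 4*c + 4) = (c - 2)*(c + 2)*(c - 2)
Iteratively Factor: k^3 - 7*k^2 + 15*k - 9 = (k - 1)*(k^2 - 6*k + 9) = (k - 3)*(k - 1)*(k - 3)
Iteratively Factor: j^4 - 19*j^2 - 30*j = (j)*(j^3 - 19*j - 30) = j*(j - 5)*(j^2 + 5*j + 6) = j*(j - 5)*(j + 3)*(j + 2)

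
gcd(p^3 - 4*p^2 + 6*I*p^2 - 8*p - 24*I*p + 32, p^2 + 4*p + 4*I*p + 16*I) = p + 4*I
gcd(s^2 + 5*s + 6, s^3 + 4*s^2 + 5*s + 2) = s + 2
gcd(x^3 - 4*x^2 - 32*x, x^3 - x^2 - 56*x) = x^2 - 8*x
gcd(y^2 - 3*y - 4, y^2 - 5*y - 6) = y + 1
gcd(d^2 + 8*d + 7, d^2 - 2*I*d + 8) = 1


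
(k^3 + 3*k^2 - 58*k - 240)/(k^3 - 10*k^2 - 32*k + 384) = (k + 5)/(k - 8)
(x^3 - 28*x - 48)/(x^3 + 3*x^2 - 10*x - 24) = (x - 6)/(x - 3)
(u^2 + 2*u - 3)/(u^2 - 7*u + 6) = (u + 3)/(u - 6)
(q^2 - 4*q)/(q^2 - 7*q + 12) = q/(q - 3)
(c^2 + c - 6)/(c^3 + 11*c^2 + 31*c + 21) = (c - 2)/(c^2 + 8*c + 7)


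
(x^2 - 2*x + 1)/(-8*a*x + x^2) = (-x^2 + 2*x - 1)/(x*(8*a - x))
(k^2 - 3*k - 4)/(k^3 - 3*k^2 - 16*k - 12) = (k - 4)/(k^2 - 4*k - 12)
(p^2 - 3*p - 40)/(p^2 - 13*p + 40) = (p + 5)/(p - 5)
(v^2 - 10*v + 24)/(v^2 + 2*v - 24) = (v - 6)/(v + 6)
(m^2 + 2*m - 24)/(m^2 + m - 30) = (m - 4)/(m - 5)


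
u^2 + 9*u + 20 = (u + 4)*(u + 5)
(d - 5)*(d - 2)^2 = d^3 - 9*d^2 + 24*d - 20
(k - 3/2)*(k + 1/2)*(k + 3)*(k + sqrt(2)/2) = k^4 + sqrt(2)*k^3/2 + 2*k^3 - 15*k^2/4 + sqrt(2)*k^2 - 15*sqrt(2)*k/8 - 9*k/4 - 9*sqrt(2)/8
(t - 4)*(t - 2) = t^2 - 6*t + 8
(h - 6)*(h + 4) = h^2 - 2*h - 24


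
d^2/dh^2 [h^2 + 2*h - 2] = 2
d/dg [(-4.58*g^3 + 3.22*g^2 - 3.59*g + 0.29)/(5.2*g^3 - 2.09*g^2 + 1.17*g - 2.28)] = (-7.1718*g^4 + 26.6188*g^3 + 23.0675*g^2 - 13.471*g + 7.8459)/(27.04*g^6 - 21.736*g^5 + 16.5361*g^4 - 28.6026*g^3 + 10.8993*g^2 - 5.3352*g + 5.1984)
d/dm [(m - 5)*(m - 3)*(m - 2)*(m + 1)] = 4*m^3 - 27*m^2 + 42*m + 1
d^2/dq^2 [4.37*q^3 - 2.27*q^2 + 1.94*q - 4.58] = 26.22*q - 4.54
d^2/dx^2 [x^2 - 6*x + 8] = 2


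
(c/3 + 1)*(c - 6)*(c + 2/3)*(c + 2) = c^4/3 - c^3/9 - 74*c^2/9 - 52*c/3 - 8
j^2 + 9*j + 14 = (j + 2)*(j + 7)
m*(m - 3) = m^2 - 3*m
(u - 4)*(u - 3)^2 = u^3 - 10*u^2 + 33*u - 36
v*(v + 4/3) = v^2 + 4*v/3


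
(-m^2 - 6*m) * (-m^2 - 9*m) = m^4 + 15*m^3 + 54*m^2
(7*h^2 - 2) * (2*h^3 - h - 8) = 14*h^5 - 11*h^3 - 56*h^2 + 2*h + 16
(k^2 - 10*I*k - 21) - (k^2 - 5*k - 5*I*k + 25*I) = 5*k - 5*I*k - 21 - 25*I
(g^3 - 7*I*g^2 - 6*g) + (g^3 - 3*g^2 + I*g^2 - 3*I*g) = 2*g^3 - 3*g^2 - 6*I*g^2 - 6*g - 3*I*g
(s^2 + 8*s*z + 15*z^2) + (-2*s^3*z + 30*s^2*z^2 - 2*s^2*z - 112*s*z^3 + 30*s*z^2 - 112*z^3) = -2*s^3*z + 30*s^2*z^2 - 2*s^2*z + s^2 - 112*s*z^3 + 30*s*z^2 + 8*s*z - 112*z^3 + 15*z^2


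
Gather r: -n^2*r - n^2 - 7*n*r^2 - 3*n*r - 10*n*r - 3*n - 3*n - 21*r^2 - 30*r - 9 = -n^2 - 6*n + r^2*(-7*n - 21) + r*(-n^2 - 13*n - 30) - 9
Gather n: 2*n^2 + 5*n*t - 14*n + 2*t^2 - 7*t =2*n^2 + n*(5*t - 14) + 2*t^2 - 7*t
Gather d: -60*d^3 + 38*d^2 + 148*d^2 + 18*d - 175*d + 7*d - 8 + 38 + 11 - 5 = -60*d^3 + 186*d^2 - 150*d + 36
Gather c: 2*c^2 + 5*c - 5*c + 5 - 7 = 2*c^2 - 2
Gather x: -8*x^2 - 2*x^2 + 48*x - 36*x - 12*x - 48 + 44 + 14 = 10 - 10*x^2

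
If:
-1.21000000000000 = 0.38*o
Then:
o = -3.18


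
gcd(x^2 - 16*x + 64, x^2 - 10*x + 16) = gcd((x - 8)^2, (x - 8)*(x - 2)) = x - 8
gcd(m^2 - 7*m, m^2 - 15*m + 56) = m - 7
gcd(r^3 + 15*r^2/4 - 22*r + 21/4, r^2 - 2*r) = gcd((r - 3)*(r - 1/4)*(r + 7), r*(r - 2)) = 1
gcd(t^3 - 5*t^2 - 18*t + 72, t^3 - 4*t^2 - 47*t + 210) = t - 6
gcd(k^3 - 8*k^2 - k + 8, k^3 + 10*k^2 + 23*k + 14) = k + 1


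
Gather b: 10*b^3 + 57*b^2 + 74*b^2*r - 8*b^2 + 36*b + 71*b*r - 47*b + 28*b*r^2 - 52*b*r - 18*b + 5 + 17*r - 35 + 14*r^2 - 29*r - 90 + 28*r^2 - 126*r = 10*b^3 + b^2*(74*r + 49) + b*(28*r^2 + 19*r - 29) + 42*r^2 - 138*r - 120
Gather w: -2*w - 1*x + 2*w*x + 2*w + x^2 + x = 2*w*x + x^2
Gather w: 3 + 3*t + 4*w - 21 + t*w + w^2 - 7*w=3*t + w^2 + w*(t - 3) - 18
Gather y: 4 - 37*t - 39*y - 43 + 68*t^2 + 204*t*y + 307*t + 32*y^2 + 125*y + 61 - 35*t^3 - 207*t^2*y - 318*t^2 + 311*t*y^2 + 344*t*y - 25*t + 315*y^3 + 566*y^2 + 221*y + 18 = -35*t^3 - 250*t^2 + 245*t + 315*y^3 + y^2*(311*t + 598) + y*(-207*t^2 + 548*t + 307) + 40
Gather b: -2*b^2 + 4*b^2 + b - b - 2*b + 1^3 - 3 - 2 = 2*b^2 - 2*b - 4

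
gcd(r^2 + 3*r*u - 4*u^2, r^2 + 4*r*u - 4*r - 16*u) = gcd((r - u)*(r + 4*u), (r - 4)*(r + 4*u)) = r + 4*u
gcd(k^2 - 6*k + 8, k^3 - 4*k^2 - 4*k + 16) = k^2 - 6*k + 8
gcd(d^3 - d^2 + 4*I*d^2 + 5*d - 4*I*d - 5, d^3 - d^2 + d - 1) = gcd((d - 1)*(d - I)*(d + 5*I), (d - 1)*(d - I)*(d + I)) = d^2 + d*(-1 - I) + I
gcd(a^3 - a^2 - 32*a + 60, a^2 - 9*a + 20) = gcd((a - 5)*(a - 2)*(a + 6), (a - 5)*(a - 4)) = a - 5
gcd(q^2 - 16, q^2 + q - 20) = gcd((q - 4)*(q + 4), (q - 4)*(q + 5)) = q - 4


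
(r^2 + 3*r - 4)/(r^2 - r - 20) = (r - 1)/(r - 5)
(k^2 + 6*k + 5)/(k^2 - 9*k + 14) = (k^2 + 6*k + 5)/(k^2 - 9*k + 14)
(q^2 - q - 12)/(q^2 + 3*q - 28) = (q + 3)/(q + 7)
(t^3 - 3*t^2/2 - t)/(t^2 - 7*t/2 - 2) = t*(t - 2)/(t - 4)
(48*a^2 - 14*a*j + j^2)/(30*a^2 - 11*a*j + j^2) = (8*a - j)/(5*a - j)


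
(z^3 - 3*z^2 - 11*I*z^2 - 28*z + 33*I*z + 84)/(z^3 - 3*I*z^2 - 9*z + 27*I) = (z^2 - 11*I*z - 28)/(z^2 + 3*z*(1 - I) - 9*I)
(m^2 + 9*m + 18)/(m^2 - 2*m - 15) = (m + 6)/(m - 5)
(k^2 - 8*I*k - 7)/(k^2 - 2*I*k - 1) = (k - 7*I)/(k - I)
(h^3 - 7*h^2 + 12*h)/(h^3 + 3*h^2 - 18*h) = (h - 4)/(h + 6)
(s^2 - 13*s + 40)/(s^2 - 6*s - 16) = (s - 5)/(s + 2)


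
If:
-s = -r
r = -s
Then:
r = 0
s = 0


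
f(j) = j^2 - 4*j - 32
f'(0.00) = -4.00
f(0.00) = -32.00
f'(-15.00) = -34.00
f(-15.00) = 253.00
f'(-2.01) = -8.02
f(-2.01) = -19.92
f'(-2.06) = -8.12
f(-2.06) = -19.52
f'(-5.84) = -15.68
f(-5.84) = 25.47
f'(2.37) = 0.74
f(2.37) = -35.86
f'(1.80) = -0.40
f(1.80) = -35.96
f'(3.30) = 2.60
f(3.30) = -34.31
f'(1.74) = -0.52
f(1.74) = -35.93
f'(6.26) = 8.52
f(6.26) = -17.85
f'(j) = 2*j - 4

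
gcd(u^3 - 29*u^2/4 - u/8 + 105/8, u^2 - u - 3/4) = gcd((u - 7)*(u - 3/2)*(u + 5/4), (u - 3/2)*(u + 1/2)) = u - 3/2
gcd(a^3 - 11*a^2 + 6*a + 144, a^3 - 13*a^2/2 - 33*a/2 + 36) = a^2 - 5*a - 24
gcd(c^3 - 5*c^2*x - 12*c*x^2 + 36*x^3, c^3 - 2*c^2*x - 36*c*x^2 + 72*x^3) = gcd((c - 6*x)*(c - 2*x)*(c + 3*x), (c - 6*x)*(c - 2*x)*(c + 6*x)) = c^2 - 8*c*x + 12*x^2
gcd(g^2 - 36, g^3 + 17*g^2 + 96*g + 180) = g + 6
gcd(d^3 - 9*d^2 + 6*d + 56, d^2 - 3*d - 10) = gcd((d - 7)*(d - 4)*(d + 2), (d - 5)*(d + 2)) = d + 2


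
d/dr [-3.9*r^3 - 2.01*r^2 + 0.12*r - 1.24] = -11.7*r^2 - 4.02*r + 0.12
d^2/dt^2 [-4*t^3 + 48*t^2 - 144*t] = 96 - 24*t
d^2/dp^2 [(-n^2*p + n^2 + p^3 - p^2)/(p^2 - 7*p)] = 2*(-n^2*p^3 + 3*n^2*p^2 - 21*n^2*p + 49*n^2 + 42*p^3)/(p^3*(p^3 - 21*p^2 + 147*p - 343))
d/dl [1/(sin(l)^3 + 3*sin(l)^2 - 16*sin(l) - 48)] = (-3*sin(l)^2 - 6*sin(l) + 16)*cos(l)/(sin(l)^3 + 3*sin(l)^2 - 16*sin(l) - 48)^2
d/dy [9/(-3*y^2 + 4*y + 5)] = 18*(3*y - 2)/(-3*y^2 + 4*y + 5)^2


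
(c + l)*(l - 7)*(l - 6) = c*l^2 - 13*c*l + 42*c + l^3 - 13*l^2 + 42*l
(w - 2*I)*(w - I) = w^2 - 3*I*w - 2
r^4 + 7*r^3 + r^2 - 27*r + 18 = (r - 1)^2*(r + 3)*(r + 6)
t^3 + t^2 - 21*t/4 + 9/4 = (t - 3/2)*(t - 1/2)*(t + 3)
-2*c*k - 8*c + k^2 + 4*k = (-2*c + k)*(k + 4)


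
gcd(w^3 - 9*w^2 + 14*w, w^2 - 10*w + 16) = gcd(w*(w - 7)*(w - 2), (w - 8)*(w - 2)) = w - 2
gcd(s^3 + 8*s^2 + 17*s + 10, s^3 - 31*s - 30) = s^2 + 6*s + 5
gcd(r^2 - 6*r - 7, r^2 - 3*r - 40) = 1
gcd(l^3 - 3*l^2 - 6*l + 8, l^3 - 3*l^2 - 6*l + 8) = l^3 - 3*l^2 - 6*l + 8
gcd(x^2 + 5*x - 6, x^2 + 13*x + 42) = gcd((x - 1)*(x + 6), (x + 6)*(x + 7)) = x + 6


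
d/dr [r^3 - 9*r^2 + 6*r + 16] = 3*r^2 - 18*r + 6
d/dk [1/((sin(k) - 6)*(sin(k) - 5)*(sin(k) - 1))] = (-3*sin(k)^2 + 24*sin(k) - 41)*cos(k)/((sin(k) - 6)^2*(sin(k) - 5)^2*(sin(k) - 1)^2)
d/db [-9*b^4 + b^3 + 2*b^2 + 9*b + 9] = -36*b^3 + 3*b^2 + 4*b + 9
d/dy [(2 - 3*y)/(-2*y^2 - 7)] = (-6*y^2 + 8*y + 21)/(4*y^4 + 28*y^2 + 49)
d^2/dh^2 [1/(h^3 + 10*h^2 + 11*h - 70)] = 2*(-(3*h + 10)*(h^3 + 10*h^2 + 11*h - 70) + (3*h^2 + 20*h + 11)^2)/(h^3 + 10*h^2 + 11*h - 70)^3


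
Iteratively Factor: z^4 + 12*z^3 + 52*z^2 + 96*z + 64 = (z + 2)*(z^3 + 10*z^2 + 32*z + 32) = (z + 2)*(z + 4)*(z^2 + 6*z + 8) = (z + 2)^2*(z + 4)*(z + 4)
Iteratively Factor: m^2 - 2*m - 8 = (m - 4)*(m + 2)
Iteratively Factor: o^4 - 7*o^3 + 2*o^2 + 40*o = (o + 2)*(o^3 - 9*o^2 + 20*o) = (o - 4)*(o + 2)*(o^2 - 5*o) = o*(o - 4)*(o + 2)*(o - 5)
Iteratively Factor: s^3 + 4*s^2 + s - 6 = (s + 2)*(s^2 + 2*s - 3) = (s + 2)*(s + 3)*(s - 1)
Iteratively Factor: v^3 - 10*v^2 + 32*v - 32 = (v - 4)*(v^2 - 6*v + 8) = (v - 4)*(v - 2)*(v - 4)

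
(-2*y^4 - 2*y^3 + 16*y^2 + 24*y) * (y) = -2*y^5 - 2*y^4 + 16*y^3 + 24*y^2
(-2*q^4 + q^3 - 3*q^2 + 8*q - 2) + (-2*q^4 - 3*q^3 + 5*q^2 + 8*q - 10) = -4*q^4 - 2*q^3 + 2*q^2 + 16*q - 12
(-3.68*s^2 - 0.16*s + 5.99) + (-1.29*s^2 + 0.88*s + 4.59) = -4.97*s^2 + 0.72*s + 10.58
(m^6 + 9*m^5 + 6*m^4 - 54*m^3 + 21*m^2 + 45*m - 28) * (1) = m^6 + 9*m^5 + 6*m^4 - 54*m^3 + 21*m^2 + 45*m - 28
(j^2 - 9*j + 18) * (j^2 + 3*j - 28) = j^4 - 6*j^3 - 37*j^2 + 306*j - 504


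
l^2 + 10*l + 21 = (l + 3)*(l + 7)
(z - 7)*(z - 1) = z^2 - 8*z + 7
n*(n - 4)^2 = n^3 - 8*n^2 + 16*n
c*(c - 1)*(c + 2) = c^3 + c^2 - 2*c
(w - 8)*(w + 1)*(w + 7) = w^3 - 57*w - 56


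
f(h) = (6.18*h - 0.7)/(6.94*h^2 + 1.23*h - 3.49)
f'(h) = (-13.88*h - 1.23)*(6.18*h - 0.7)/(6.94*h^2 + 1.23*h - 3.49)^2 + 6.18/(6.94*h^2 + 1.23*h - 3.49)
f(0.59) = -8.45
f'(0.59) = -246.24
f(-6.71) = -0.14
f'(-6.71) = -0.02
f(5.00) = 0.17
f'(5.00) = -0.03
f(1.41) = 0.67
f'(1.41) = -0.64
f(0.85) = 1.77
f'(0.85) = -6.58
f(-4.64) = -0.21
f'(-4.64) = -0.05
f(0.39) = -0.87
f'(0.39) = -6.13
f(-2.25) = -0.51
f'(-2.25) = -0.31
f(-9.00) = -0.10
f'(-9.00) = -0.01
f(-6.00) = -0.16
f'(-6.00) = -0.03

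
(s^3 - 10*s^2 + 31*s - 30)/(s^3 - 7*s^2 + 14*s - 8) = (s^2 - 8*s + 15)/(s^2 - 5*s + 4)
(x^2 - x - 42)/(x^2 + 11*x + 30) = (x - 7)/(x + 5)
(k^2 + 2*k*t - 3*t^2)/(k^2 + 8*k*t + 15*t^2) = (k - t)/(k + 5*t)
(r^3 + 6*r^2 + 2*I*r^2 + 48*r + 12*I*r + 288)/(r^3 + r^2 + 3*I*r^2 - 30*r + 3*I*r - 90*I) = (r^2 + 2*I*r + 48)/(r^2 + r*(-5 + 3*I) - 15*I)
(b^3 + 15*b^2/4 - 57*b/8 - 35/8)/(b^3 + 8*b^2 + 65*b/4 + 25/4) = (4*b - 7)/(2*(2*b + 5))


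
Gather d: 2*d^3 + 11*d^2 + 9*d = 2*d^3 + 11*d^2 + 9*d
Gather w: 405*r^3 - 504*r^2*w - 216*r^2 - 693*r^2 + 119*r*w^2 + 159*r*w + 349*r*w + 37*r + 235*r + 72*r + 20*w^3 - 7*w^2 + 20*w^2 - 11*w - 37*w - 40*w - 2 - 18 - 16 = 405*r^3 - 909*r^2 + 344*r + 20*w^3 + w^2*(119*r + 13) + w*(-504*r^2 + 508*r - 88) - 36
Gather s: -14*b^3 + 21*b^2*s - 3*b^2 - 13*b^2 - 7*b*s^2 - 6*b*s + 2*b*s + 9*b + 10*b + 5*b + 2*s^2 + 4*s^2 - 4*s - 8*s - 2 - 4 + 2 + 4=-14*b^3 - 16*b^2 + 24*b + s^2*(6 - 7*b) + s*(21*b^2 - 4*b - 12)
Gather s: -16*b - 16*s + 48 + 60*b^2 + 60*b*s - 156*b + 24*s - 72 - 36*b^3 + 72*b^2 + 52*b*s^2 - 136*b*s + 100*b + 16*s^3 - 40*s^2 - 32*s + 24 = -36*b^3 + 132*b^2 - 72*b + 16*s^3 + s^2*(52*b - 40) + s*(-76*b - 24)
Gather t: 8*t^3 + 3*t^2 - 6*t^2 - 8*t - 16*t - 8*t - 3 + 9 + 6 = 8*t^3 - 3*t^2 - 32*t + 12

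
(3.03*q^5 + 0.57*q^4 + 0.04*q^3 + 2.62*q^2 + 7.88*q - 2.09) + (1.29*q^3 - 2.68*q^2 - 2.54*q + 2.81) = 3.03*q^5 + 0.57*q^4 + 1.33*q^3 - 0.0600000000000001*q^2 + 5.34*q + 0.72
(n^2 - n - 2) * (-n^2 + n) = -n^4 + 2*n^3 + n^2 - 2*n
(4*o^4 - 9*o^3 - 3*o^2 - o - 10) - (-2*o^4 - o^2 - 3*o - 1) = 6*o^4 - 9*o^3 - 2*o^2 + 2*o - 9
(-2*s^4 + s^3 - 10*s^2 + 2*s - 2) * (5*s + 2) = -10*s^5 + s^4 - 48*s^3 - 10*s^2 - 6*s - 4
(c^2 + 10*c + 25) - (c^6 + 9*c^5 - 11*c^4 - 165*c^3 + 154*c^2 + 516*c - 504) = -c^6 - 9*c^5 + 11*c^4 + 165*c^3 - 153*c^2 - 506*c + 529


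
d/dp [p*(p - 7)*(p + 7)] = 3*p^2 - 49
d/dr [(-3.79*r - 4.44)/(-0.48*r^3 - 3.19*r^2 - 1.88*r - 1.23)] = (1.8192*r^3 + 12.0901*r^2 + 7.1252*r - (3.79*r + 4.44)*(1.44*r^2 + 6.38*r + 1.88) + 4.6617)/(0.48*r^3 + 3.19*r^2 + 1.88*r + 1.23)^2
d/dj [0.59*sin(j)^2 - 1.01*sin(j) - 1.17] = (1.18*sin(j) - 1.01)*cos(j)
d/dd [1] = 0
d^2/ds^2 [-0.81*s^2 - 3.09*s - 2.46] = -1.62000000000000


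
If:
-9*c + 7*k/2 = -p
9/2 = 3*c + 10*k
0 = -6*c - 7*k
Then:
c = -21/26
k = 9/13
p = -126/13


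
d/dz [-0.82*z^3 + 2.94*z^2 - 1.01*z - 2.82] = -2.46*z^2 + 5.88*z - 1.01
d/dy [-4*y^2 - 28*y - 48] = -8*y - 28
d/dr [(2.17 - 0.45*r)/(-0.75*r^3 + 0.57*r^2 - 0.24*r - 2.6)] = (-0.675*r^3 + 5.139*r^2 - 2.4738*r + 1.6908)/(0.5625*r^6 - 0.855*r^5 + 0.6849*r^4 + 3.6264*r^3 - 2.9064*r^2 + 1.248*r + 6.76)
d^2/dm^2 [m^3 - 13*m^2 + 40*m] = 6*m - 26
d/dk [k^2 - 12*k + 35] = 2*k - 12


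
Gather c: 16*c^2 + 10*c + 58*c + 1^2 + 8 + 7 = 16*c^2 + 68*c + 16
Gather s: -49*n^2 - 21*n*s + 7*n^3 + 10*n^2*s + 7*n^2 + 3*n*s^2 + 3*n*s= 7*n^3 - 42*n^2 + 3*n*s^2 + s*(10*n^2 - 18*n)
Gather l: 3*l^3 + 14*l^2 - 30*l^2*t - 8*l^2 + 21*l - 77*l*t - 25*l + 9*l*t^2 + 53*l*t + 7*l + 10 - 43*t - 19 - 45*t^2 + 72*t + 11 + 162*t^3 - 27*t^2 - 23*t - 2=3*l^3 + l^2*(6 - 30*t) + l*(9*t^2 - 24*t + 3) + 162*t^3 - 72*t^2 + 6*t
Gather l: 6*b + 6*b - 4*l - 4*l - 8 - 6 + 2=12*b - 8*l - 12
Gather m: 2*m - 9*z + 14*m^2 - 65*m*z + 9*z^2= 14*m^2 + m*(2 - 65*z) + 9*z^2 - 9*z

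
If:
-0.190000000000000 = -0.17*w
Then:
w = 1.12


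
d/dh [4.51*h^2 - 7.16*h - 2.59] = 9.02*h - 7.16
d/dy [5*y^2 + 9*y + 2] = 10*y + 9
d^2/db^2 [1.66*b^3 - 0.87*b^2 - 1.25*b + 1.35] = 9.96*b - 1.74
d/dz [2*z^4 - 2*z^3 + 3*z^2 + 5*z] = 8*z^3 - 6*z^2 + 6*z + 5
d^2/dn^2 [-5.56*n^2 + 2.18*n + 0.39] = -11.1200000000000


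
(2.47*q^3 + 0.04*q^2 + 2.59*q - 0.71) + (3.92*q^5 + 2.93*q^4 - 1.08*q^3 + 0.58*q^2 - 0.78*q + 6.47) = 3.92*q^5 + 2.93*q^4 + 1.39*q^3 + 0.62*q^2 + 1.81*q + 5.76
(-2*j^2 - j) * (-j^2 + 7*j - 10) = 2*j^4 - 13*j^3 + 13*j^2 + 10*j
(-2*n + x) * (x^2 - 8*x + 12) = -2*n*x^2 + 16*n*x - 24*n + x^3 - 8*x^2 + 12*x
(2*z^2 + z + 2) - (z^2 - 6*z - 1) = z^2 + 7*z + 3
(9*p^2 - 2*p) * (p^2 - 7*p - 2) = 9*p^4 - 65*p^3 - 4*p^2 + 4*p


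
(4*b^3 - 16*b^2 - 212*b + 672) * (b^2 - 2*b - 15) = 4*b^5 - 24*b^4 - 240*b^3 + 1336*b^2 + 1836*b - 10080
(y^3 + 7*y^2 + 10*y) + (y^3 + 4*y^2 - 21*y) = 2*y^3 + 11*y^2 - 11*y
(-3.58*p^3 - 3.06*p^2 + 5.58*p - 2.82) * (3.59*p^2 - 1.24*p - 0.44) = -12.8522*p^5 - 6.5462*p^4 + 25.4018*p^3 - 15.6966*p^2 + 1.0416*p + 1.2408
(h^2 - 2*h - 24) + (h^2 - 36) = 2*h^2 - 2*h - 60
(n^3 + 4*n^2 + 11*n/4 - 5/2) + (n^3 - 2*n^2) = 2*n^3 + 2*n^2 + 11*n/4 - 5/2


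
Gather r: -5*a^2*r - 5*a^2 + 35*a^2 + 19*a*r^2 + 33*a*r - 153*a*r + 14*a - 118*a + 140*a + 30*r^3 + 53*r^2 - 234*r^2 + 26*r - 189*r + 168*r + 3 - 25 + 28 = 30*a^2 + 36*a + 30*r^3 + r^2*(19*a - 181) + r*(-5*a^2 - 120*a + 5) + 6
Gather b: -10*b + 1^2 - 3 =-10*b - 2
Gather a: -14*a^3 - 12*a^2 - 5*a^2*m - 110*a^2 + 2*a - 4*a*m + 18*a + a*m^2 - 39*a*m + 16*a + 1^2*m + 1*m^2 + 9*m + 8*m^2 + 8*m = -14*a^3 + a^2*(-5*m - 122) + a*(m^2 - 43*m + 36) + 9*m^2 + 18*m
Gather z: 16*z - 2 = 16*z - 2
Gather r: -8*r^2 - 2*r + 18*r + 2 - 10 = -8*r^2 + 16*r - 8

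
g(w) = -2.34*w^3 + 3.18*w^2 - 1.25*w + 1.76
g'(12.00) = -935.81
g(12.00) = -3598.84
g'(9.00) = -512.63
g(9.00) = -1457.77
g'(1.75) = -11.62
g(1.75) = -3.23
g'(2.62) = -32.77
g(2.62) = -21.77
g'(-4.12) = -146.61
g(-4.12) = 224.54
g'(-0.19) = -2.71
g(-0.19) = 2.13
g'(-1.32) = -21.88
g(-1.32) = 14.33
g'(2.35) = -25.07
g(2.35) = -13.98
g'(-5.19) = -223.35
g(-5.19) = 421.03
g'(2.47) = -28.37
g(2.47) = -17.19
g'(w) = -7.02*w^2 + 6.36*w - 1.25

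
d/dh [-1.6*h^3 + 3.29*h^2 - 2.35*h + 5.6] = -4.8*h^2 + 6.58*h - 2.35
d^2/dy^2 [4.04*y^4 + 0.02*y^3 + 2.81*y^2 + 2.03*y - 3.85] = 48.48*y^2 + 0.12*y + 5.62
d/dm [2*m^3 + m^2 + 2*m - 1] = 6*m^2 + 2*m + 2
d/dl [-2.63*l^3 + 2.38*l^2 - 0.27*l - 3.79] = -7.89*l^2 + 4.76*l - 0.27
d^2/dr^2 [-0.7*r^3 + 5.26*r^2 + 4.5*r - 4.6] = 10.52 - 4.2*r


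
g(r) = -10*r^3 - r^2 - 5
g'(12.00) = -4344.00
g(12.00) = -17429.00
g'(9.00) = -2448.00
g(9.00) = -7376.00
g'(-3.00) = -264.00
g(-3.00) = 256.00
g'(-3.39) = -337.98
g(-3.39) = 373.09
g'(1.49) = -69.58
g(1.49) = -40.30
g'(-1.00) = -28.00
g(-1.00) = 4.00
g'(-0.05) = 0.02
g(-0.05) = -5.00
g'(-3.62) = -385.89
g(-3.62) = 456.27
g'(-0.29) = -1.94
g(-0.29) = -4.84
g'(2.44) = -183.49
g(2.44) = -156.22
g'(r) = -30*r^2 - 2*r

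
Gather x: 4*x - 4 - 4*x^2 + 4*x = -4*x^2 + 8*x - 4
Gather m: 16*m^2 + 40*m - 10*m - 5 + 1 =16*m^2 + 30*m - 4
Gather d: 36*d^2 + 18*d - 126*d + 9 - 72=36*d^2 - 108*d - 63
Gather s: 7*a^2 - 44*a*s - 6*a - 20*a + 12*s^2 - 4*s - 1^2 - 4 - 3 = 7*a^2 - 26*a + 12*s^2 + s*(-44*a - 4) - 8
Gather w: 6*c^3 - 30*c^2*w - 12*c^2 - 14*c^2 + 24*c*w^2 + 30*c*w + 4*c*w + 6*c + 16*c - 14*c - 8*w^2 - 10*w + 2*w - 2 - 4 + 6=6*c^3 - 26*c^2 + 8*c + w^2*(24*c - 8) + w*(-30*c^2 + 34*c - 8)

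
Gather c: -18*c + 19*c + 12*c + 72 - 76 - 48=13*c - 52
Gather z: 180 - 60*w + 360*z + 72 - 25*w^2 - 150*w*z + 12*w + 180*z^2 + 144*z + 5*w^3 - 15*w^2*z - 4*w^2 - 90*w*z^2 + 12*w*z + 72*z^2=5*w^3 - 29*w^2 - 48*w + z^2*(252 - 90*w) + z*(-15*w^2 - 138*w + 504) + 252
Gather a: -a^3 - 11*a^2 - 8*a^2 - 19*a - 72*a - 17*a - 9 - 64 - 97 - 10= -a^3 - 19*a^2 - 108*a - 180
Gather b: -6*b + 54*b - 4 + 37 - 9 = 48*b + 24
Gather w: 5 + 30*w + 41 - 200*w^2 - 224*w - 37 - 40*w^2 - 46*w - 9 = -240*w^2 - 240*w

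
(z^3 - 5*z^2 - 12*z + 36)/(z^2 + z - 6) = z - 6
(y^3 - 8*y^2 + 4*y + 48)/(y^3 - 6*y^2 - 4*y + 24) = (y - 4)/(y - 2)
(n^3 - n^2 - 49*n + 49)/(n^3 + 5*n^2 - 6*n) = (n^2 - 49)/(n*(n + 6))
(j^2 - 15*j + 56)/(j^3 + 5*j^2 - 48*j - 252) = (j - 8)/(j^2 + 12*j + 36)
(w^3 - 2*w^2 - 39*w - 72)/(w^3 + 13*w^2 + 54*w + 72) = (w^2 - 5*w - 24)/(w^2 + 10*w + 24)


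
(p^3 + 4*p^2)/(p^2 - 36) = p^2*(p + 4)/(p^2 - 36)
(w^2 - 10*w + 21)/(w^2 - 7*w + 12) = (w - 7)/(w - 4)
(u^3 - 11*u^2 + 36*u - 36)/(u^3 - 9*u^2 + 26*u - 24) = (u - 6)/(u - 4)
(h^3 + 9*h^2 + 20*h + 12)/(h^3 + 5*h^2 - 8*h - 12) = (h + 2)/(h - 2)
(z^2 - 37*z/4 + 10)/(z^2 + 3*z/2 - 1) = (4*z^2 - 37*z + 40)/(2*(2*z^2 + 3*z - 2))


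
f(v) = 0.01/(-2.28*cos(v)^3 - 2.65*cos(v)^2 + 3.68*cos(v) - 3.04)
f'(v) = 0.01*(-6.84*sin(v)*cos(v)^2 - 5.3*sin(v)*cos(v) + 3.68*sin(v))/(-2.28*cos(v)^3 - 2.65*cos(v)^2 + 3.68*cos(v) - 3.04)^2 = (-0.0684*cos(v)^2 - 0.053*cos(v) + 0.0368)*sin(v)/(2.28*cos(v)^3 + 2.65*cos(v)^2 - 3.68*cos(v) + 3.04)^2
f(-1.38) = -0.00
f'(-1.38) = -0.00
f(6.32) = -0.00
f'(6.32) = -0.00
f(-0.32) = -0.00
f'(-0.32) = 0.00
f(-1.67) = -0.00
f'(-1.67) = -0.00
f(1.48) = -0.00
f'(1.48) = 0.00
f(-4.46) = -0.00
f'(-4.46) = 0.00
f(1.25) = -0.00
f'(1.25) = 0.00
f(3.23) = -0.00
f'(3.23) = -0.00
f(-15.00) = 0.00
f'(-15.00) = 0.00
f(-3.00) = 0.00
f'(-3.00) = 0.00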